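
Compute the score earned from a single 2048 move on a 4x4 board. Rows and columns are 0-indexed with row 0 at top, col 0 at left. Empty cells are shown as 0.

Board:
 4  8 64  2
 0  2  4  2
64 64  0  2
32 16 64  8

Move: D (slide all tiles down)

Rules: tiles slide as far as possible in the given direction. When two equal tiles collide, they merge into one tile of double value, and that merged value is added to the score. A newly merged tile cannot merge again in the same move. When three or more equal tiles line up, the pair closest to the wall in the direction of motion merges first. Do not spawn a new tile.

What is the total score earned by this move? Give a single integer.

Slide down:
col 0: [4, 0, 64, 32] -> [0, 4, 64, 32]  score +0 (running 0)
col 1: [8, 2, 64, 16] -> [8, 2, 64, 16]  score +0 (running 0)
col 2: [64, 4, 0, 64] -> [0, 64, 4, 64]  score +0 (running 0)
col 3: [2, 2, 2, 8] -> [0, 2, 4, 8]  score +4 (running 4)
Board after move:
 0  8  0  0
 4  2 64  2
64 64  4  4
32 16 64  8

Answer: 4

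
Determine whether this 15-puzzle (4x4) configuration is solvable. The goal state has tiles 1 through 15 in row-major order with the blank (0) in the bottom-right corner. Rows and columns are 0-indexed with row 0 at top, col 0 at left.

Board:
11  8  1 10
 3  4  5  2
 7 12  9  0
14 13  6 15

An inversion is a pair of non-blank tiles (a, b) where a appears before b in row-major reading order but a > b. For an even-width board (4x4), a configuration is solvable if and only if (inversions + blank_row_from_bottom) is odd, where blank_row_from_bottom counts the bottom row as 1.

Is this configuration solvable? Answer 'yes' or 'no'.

Inversions: 34
Blank is in row 2 (0-indexed from top), which is row 2 counting from the bottom (bottom = 1).
34 + 2 = 36, which is even, so the puzzle is not solvable.

Answer: no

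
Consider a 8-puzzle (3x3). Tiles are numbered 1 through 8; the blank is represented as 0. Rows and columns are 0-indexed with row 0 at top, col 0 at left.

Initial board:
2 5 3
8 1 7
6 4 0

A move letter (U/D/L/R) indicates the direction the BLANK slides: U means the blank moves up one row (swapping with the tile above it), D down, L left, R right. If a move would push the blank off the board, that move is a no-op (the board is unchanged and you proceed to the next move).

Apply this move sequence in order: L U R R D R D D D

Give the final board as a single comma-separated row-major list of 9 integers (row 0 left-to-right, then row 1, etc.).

After move 1 (L):
2 5 3
8 1 7
6 0 4

After move 2 (U):
2 5 3
8 0 7
6 1 4

After move 3 (R):
2 5 3
8 7 0
6 1 4

After move 4 (R):
2 5 3
8 7 0
6 1 4

After move 5 (D):
2 5 3
8 7 4
6 1 0

After move 6 (R):
2 5 3
8 7 4
6 1 0

After move 7 (D):
2 5 3
8 7 4
6 1 0

After move 8 (D):
2 5 3
8 7 4
6 1 0

After move 9 (D):
2 5 3
8 7 4
6 1 0

Answer: 2, 5, 3, 8, 7, 4, 6, 1, 0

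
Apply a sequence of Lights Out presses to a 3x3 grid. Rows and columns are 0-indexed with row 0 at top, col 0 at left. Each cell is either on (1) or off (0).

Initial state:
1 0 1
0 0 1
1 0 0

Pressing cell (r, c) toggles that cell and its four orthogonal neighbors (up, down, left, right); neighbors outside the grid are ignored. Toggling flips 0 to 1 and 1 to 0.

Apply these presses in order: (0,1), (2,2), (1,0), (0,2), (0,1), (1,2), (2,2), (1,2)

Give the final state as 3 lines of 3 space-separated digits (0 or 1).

Answer: 0 1 0
1 1 0
0 0 0

Derivation:
After press 1 at (0,1):
0 1 0
0 1 1
1 0 0

After press 2 at (2,2):
0 1 0
0 1 0
1 1 1

After press 3 at (1,0):
1 1 0
1 0 0
0 1 1

After press 4 at (0,2):
1 0 1
1 0 1
0 1 1

After press 5 at (0,1):
0 1 0
1 1 1
0 1 1

After press 6 at (1,2):
0 1 1
1 0 0
0 1 0

After press 7 at (2,2):
0 1 1
1 0 1
0 0 1

After press 8 at (1,2):
0 1 0
1 1 0
0 0 0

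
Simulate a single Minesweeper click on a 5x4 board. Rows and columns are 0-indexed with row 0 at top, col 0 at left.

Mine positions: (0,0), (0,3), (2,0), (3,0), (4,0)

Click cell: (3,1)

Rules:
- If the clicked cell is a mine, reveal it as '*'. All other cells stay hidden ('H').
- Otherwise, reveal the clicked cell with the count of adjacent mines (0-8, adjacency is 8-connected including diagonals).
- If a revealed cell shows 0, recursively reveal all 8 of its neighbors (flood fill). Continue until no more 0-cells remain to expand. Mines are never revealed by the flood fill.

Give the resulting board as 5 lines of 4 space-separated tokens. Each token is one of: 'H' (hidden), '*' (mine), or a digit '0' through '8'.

H H H H
H H H H
H H H H
H 3 H H
H H H H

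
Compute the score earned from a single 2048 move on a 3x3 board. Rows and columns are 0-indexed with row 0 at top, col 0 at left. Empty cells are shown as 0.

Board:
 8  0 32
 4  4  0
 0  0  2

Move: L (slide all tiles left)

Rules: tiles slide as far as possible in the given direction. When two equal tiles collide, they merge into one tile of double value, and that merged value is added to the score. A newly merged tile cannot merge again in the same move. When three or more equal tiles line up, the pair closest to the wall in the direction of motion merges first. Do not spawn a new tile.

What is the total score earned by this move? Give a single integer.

Answer: 8

Derivation:
Slide left:
row 0: [8, 0, 32] -> [8, 32, 0]  score +0 (running 0)
row 1: [4, 4, 0] -> [8, 0, 0]  score +8 (running 8)
row 2: [0, 0, 2] -> [2, 0, 0]  score +0 (running 8)
Board after move:
 8 32  0
 8  0  0
 2  0  0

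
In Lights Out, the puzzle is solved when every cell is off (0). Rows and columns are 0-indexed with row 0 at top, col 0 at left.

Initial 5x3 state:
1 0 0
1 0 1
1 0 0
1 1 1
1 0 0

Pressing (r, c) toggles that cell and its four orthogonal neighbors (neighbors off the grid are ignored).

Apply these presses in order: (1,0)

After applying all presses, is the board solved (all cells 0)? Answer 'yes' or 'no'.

After press 1 at (1,0):
0 0 0
0 1 1
0 0 0
1 1 1
1 0 0

Lights still on: 6

Answer: no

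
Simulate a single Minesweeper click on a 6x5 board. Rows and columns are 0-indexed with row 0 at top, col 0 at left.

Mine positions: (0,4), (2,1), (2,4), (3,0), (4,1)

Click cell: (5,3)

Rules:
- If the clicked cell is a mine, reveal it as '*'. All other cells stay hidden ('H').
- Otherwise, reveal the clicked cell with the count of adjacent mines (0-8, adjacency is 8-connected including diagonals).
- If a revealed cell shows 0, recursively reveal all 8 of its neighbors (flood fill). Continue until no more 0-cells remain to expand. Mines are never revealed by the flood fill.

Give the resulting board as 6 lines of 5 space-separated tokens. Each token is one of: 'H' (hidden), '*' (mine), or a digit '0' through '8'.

H H H H H
H H H H H
H H H H H
H H 2 1 1
H H 1 0 0
H H 1 0 0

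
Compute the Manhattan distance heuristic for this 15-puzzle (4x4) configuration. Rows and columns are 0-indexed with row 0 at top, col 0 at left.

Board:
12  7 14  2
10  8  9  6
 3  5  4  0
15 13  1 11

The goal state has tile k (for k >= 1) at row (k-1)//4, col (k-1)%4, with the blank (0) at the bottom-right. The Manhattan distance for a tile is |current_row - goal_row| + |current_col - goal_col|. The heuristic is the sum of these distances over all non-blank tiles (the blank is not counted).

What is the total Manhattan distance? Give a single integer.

Answer: 41

Derivation:
Tile 12: (0,0)->(2,3) = 5
Tile 7: (0,1)->(1,2) = 2
Tile 14: (0,2)->(3,1) = 4
Tile 2: (0,3)->(0,1) = 2
Tile 10: (1,0)->(2,1) = 2
Tile 8: (1,1)->(1,3) = 2
Tile 9: (1,2)->(2,0) = 3
Tile 6: (1,3)->(1,1) = 2
Tile 3: (2,0)->(0,2) = 4
Tile 5: (2,1)->(1,0) = 2
Tile 4: (2,2)->(0,3) = 3
Tile 15: (3,0)->(3,2) = 2
Tile 13: (3,1)->(3,0) = 1
Tile 1: (3,2)->(0,0) = 5
Tile 11: (3,3)->(2,2) = 2
Sum: 5 + 2 + 4 + 2 + 2 + 2 + 3 + 2 + 4 + 2 + 3 + 2 + 1 + 5 + 2 = 41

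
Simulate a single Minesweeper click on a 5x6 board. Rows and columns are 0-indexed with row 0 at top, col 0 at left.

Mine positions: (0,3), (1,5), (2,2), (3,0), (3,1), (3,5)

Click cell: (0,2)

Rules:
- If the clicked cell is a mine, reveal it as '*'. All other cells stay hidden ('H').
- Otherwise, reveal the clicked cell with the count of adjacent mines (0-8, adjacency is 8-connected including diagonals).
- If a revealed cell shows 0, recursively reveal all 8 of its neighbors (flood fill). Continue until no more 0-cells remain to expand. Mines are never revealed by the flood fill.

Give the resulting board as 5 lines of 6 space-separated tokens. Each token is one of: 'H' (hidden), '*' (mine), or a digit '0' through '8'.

H H 1 H H H
H H H H H H
H H H H H H
H H H H H H
H H H H H H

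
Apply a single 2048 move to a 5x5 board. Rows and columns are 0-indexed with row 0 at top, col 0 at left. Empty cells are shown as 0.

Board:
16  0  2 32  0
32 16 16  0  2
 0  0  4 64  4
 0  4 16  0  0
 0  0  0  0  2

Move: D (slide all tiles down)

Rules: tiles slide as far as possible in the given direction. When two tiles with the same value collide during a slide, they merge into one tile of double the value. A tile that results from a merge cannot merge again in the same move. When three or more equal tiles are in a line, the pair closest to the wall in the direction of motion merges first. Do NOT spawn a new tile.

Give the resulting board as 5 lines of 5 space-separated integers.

Answer:  0  0  0  0  0
 0  0  2  0  0
 0  0 16  0  2
16 16  4 32  4
32  4 16 64  2

Derivation:
Slide down:
col 0: [16, 32, 0, 0, 0] -> [0, 0, 0, 16, 32]
col 1: [0, 16, 0, 4, 0] -> [0, 0, 0, 16, 4]
col 2: [2, 16, 4, 16, 0] -> [0, 2, 16, 4, 16]
col 3: [32, 0, 64, 0, 0] -> [0, 0, 0, 32, 64]
col 4: [0, 2, 4, 0, 2] -> [0, 0, 2, 4, 2]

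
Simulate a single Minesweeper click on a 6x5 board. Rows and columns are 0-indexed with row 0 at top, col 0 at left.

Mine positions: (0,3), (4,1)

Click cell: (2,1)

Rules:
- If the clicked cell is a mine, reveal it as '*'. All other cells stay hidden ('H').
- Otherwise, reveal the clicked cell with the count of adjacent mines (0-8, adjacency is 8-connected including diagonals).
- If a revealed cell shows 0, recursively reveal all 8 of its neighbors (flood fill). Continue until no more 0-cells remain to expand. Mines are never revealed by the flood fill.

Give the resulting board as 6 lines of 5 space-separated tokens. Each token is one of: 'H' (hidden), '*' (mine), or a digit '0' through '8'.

0 0 1 H H
0 0 1 1 1
0 0 0 0 0
1 1 1 0 0
H H 1 0 0
H H 1 0 0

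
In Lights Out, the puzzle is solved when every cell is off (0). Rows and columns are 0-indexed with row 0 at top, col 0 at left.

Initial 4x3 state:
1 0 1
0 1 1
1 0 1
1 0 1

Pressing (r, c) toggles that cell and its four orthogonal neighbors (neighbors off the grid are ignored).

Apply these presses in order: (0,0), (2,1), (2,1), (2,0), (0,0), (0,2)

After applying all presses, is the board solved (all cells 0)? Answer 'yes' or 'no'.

Answer: no

Derivation:
After press 1 at (0,0):
0 1 1
1 1 1
1 0 1
1 0 1

After press 2 at (2,1):
0 1 1
1 0 1
0 1 0
1 1 1

After press 3 at (2,1):
0 1 1
1 1 1
1 0 1
1 0 1

After press 4 at (2,0):
0 1 1
0 1 1
0 1 1
0 0 1

After press 5 at (0,0):
1 0 1
1 1 1
0 1 1
0 0 1

After press 6 at (0,2):
1 1 0
1 1 0
0 1 1
0 0 1

Lights still on: 7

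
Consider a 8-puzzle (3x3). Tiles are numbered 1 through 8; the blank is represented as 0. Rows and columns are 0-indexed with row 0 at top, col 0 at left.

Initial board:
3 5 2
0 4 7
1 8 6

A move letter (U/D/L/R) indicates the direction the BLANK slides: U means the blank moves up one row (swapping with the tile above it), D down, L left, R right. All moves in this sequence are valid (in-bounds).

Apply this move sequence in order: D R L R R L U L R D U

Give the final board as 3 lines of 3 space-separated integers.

Answer: 3 5 2
1 0 7
8 4 6

Derivation:
After move 1 (D):
3 5 2
1 4 7
0 8 6

After move 2 (R):
3 5 2
1 4 7
8 0 6

After move 3 (L):
3 5 2
1 4 7
0 8 6

After move 4 (R):
3 5 2
1 4 7
8 0 6

After move 5 (R):
3 5 2
1 4 7
8 6 0

After move 6 (L):
3 5 2
1 4 7
8 0 6

After move 7 (U):
3 5 2
1 0 7
8 4 6

After move 8 (L):
3 5 2
0 1 7
8 4 6

After move 9 (R):
3 5 2
1 0 7
8 4 6

After move 10 (D):
3 5 2
1 4 7
8 0 6

After move 11 (U):
3 5 2
1 0 7
8 4 6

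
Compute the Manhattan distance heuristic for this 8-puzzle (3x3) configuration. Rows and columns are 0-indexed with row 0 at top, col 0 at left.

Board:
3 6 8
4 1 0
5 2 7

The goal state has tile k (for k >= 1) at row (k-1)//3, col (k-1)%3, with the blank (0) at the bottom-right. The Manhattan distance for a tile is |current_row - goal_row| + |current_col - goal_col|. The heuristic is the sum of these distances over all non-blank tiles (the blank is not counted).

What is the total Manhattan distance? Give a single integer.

Tile 3: (0,0)->(0,2) = 2
Tile 6: (0,1)->(1,2) = 2
Tile 8: (0,2)->(2,1) = 3
Tile 4: (1,0)->(1,0) = 0
Tile 1: (1,1)->(0,0) = 2
Tile 5: (2,0)->(1,1) = 2
Tile 2: (2,1)->(0,1) = 2
Tile 7: (2,2)->(2,0) = 2
Sum: 2 + 2 + 3 + 0 + 2 + 2 + 2 + 2 = 15

Answer: 15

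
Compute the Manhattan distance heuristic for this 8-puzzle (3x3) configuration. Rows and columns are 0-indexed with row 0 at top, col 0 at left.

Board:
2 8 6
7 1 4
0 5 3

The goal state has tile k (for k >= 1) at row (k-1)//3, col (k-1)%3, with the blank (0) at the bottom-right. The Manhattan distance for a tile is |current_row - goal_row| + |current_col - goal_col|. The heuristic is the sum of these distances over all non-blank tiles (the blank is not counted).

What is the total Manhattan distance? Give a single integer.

Answer: 12

Derivation:
Tile 2: (0,0)->(0,1) = 1
Tile 8: (0,1)->(2,1) = 2
Tile 6: (0,2)->(1,2) = 1
Tile 7: (1,0)->(2,0) = 1
Tile 1: (1,1)->(0,0) = 2
Tile 4: (1,2)->(1,0) = 2
Tile 5: (2,1)->(1,1) = 1
Tile 3: (2,2)->(0,2) = 2
Sum: 1 + 2 + 1 + 1 + 2 + 2 + 1 + 2 = 12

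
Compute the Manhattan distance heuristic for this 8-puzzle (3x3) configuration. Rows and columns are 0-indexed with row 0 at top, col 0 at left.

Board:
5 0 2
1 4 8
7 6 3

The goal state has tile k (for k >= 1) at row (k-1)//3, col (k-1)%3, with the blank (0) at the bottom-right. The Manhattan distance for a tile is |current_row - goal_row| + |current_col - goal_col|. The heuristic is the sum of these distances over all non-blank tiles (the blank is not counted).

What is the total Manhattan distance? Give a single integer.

Answer: 11

Derivation:
Tile 5: (0,0)->(1,1) = 2
Tile 2: (0,2)->(0,1) = 1
Tile 1: (1,0)->(0,0) = 1
Tile 4: (1,1)->(1,0) = 1
Tile 8: (1,2)->(2,1) = 2
Tile 7: (2,0)->(2,0) = 0
Tile 6: (2,1)->(1,2) = 2
Tile 3: (2,2)->(0,2) = 2
Sum: 2 + 1 + 1 + 1 + 2 + 0 + 2 + 2 = 11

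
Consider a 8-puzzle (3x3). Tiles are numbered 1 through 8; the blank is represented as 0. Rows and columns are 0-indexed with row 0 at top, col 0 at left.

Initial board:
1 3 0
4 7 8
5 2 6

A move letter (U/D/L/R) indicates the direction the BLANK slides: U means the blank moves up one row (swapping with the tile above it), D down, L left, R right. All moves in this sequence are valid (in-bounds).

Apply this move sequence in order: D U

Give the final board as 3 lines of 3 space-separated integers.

After move 1 (D):
1 3 8
4 7 0
5 2 6

After move 2 (U):
1 3 0
4 7 8
5 2 6

Answer: 1 3 0
4 7 8
5 2 6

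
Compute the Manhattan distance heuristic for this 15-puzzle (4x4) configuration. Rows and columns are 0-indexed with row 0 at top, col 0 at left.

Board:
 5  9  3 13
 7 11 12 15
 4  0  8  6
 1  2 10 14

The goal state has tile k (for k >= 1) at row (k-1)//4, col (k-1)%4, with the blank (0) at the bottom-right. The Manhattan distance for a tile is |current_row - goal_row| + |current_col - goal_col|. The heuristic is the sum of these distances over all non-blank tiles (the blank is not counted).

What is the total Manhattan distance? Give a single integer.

Answer: 39

Derivation:
Tile 5: at (0,0), goal (1,0), distance |0-1|+|0-0| = 1
Tile 9: at (0,1), goal (2,0), distance |0-2|+|1-0| = 3
Tile 3: at (0,2), goal (0,2), distance |0-0|+|2-2| = 0
Tile 13: at (0,3), goal (3,0), distance |0-3|+|3-0| = 6
Tile 7: at (1,0), goal (1,2), distance |1-1|+|0-2| = 2
Tile 11: at (1,1), goal (2,2), distance |1-2|+|1-2| = 2
Tile 12: at (1,2), goal (2,3), distance |1-2|+|2-3| = 2
Tile 15: at (1,3), goal (3,2), distance |1-3|+|3-2| = 3
Tile 4: at (2,0), goal (0,3), distance |2-0|+|0-3| = 5
Tile 8: at (2,2), goal (1,3), distance |2-1|+|2-3| = 2
Tile 6: at (2,3), goal (1,1), distance |2-1|+|3-1| = 3
Tile 1: at (3,0), goal (0,0), distance |3-0|+|0-0| = 3
Tile 2: at (3,1), goal (0,1), distance |3-0|+|1-1| = 3
Tile 10: at (3,2), goal (2,1), distance |3-2|+|2-1| = 2
Tile 14: at (3,3), goal (3,1), distance |3-3|+|3-1| = 2
Sum: 1 + 3 + 0 + 6 + 2 + 2 + 2 + 3 + 5 + 2 + 3 + 3 + 3 + 2 + 2 = 39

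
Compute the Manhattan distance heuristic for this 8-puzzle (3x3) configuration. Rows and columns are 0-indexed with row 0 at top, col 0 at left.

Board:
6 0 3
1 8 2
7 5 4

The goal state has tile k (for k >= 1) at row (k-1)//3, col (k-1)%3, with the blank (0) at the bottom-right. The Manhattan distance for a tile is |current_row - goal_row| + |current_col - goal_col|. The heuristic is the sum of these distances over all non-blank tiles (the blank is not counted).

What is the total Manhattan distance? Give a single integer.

Answer: 11

Derivation:
Tile 6: (0,0)->(1,2) = 3
Tile 3: (0,2)->(0,2) = 0
Tile 1: (1,0)->(0,0) = 1
Tile 8: (1,1)->(2,1) = 1
Tile 2: (1,2)->(0,1) = 2
Tile 7: (2,0)->(2,0) = 0
Tile 5: (2,1)->(1,1) = 1
Tile 4: (2,2)->(1,0) = 3
Sum: 3 + 0 + 1 + 1 + 2 + 0 + 1 + 3 = 11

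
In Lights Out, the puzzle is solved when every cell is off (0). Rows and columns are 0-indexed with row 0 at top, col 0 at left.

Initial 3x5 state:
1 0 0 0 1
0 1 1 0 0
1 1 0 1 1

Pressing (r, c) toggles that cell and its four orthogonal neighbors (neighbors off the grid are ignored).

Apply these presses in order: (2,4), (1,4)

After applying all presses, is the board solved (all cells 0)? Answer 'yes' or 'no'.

Answer: no

Derivation:
After press 1 at (2,4):
1 0 0 0 1
0 1 1 0 1
1 1 0 0 0

After press 2 at (1,4):
1 0 0 0 0
0 1 1 1 0
1 1 0 0 1

Lights still on: 7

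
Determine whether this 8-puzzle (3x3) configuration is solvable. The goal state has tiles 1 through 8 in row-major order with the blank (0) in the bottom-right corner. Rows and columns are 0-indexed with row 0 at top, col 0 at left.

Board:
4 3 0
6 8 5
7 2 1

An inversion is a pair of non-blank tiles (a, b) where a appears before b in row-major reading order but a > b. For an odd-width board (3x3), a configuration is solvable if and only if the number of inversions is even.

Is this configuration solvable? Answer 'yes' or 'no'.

Inversions (pairs i<j in row-major order where tile[i] > tile[j] > 0): 17
17 is odd, so the puzzle is not solvable.

Answer: no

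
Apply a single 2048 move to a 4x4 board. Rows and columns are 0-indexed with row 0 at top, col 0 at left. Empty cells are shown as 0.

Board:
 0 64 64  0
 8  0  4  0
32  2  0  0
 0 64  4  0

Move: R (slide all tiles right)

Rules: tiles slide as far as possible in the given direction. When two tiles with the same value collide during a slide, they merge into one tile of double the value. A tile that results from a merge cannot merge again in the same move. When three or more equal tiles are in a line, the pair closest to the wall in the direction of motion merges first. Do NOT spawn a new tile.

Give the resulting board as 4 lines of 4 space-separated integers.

Answer:   0   0   0 128
  0   0   8   4
  0   0  32   2
  0   0  64   4

Derivation:
Slide right:
row 0: [0, 64, 64, 0] -> [0, 0, 0, 128]
row 1: [8, 0, 4, 0] -> [0, 0, 8, 4]
row 2: [32, 2, 0, 0] -> [0, 0, 32, 2]
row 3: [0, 64, 4, 0] -> [0, 0, 64, 4]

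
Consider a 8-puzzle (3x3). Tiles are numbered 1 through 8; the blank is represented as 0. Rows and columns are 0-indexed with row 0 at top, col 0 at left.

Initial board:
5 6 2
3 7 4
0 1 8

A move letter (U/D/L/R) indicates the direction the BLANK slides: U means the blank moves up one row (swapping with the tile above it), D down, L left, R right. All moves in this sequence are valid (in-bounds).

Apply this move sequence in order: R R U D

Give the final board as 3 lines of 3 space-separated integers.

Answer: 5 6 2
3 7 4
1 8 0

Derivation:
After move 1 (R):
5 6 2
3 7 4
1 0 8

After move 2 (R):
5 6 2
3 7 4
1 8 0

After move 3 (U):
5 6 2
3 7 0
1 8 4

After move 4 (D):
5 6 2
3 7 4
1 8 0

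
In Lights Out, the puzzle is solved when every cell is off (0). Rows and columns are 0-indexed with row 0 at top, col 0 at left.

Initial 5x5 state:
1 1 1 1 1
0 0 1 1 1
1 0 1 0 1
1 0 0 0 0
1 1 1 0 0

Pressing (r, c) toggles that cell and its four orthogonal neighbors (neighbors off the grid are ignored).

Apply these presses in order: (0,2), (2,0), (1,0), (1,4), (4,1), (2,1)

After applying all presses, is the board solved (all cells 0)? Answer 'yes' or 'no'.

Answer: yes

Derivation:
After press 1 at (0,2):
1 0 0 0 1
0 0 0 1 1
1 0 1 0 1
1 0 0 0 0
1 1 1 0 0

After press 2 at (2,0):
1 0 0 0 1
1 0 0 1 1
0 1 1 0 1
0 0 0 0 0
1 1 1 0 0

After press 3 at (1,0):
0 0 0 0 1
0 1 0 1 1
1 1 1 0 1
0 0 0 0 0
1 1 1 0 0

After press 4 at (1,4):
0 0 0 0 0
0 1 0 0 0
1 1 1 0 0
0 0 0 0 0
1 1 1 0 0

After press 5 at (4,1):
0 0 0 0 0
0 1 0 0 0
1 1 1 0 0
0 1 0 0 0
0 0 0 0 0

After press 6 at (2,1):
0 0 0 0 0
0 0 0 0 0
0 0 0 0 0
0 0 0 0 0
0 0 0 0 0

Lights still on: 0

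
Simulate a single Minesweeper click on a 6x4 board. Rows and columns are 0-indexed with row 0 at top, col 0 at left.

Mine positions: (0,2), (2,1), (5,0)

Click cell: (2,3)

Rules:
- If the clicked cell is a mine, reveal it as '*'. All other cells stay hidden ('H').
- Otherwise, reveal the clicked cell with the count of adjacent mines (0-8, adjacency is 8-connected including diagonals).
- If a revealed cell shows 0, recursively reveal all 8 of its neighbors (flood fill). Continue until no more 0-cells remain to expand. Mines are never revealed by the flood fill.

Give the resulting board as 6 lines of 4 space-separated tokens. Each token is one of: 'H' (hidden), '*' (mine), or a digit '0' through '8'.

H H H H
H H 2 1
H H 1 0
H 1 1 0
H 1 0 0
H 1 0 0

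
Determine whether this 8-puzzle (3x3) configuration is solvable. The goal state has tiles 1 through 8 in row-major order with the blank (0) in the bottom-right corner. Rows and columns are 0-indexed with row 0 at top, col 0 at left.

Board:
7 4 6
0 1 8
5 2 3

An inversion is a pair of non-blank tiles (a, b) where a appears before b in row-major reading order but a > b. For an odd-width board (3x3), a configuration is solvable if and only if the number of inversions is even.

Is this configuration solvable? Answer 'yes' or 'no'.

Inversions (pairs i<j in row-major order where tile[i] > tile[j] > 0): 18
18 is even, so the puzzle is solvable.

Answer: yes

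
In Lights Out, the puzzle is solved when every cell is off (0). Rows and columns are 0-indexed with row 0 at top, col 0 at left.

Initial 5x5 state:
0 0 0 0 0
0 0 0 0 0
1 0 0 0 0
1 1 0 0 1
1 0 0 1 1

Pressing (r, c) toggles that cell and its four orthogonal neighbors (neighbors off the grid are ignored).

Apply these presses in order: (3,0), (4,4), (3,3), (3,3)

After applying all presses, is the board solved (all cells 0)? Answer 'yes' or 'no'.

Answer: yes

Derivation:
After press 1 at (3,0):
0 0 0 0 0
0 0 0 0 0
0 0 0 0 0
0 0 0 0 1
0 0 0 1 1

After press 2 at (4,4):
0 0 0 0 0
0 0 0 0 0
0 0 0 0 0
0 0 0 0 0
0 0 0 0 0

After press 3 at (3,3):
0 0 0 0 0
0 0 0 0 0
0 0 0 1 0
0 0 1 1 1
0 0 0 1 0

After press 4 at (3,3):
0 0 0 0 0
0 0 0 0 0
0 0 0 0 0
0 0 0 0 0
0 0 0 0 0

Lights still on: 0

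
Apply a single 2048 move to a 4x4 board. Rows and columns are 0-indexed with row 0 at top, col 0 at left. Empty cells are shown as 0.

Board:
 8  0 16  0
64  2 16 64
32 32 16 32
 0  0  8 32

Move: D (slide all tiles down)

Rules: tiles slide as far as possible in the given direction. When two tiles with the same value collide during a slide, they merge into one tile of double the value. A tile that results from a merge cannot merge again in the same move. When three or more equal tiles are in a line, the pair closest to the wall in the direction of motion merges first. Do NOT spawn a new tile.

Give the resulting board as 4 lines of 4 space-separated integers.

Answer:  0  0  0  0
 8  0 16  0
64  2 32 64
32 32  8 64

Derivation:
Slide down:
col 0: [8, 64, 32, 0] -> [0, 8, 64, 32]
col 1: [0, 2, 32, 0] -> [0, 0, 2, 32]
col 2: [16, 16, 16, 8] -> [0, 16, 32, 8]
col 3: [0, 64, 32, 32] -> [0, 0, 64, 64]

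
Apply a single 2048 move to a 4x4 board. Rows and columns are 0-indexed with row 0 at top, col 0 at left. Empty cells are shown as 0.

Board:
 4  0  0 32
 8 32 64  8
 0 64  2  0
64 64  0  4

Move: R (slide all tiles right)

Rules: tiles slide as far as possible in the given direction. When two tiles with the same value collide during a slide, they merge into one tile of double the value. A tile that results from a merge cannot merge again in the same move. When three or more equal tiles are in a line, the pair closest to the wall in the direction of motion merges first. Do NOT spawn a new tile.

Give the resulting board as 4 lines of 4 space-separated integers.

Slide right:
row 0: [4, 0, 0, 32] -> [0, 0, 4, 32]
row 1: [8, 32, 64, 8] -> [8, 32, 64, 8]
row 2: [0, 64, 2, 0] -> [0, 0, 64, 2]
row 3: [64, 64, 0, 4] -> [0, 0, 128, 4]

Answer:   0   0   4  32
  8  32  64   8
  0   0  64   2
  0   0 128   4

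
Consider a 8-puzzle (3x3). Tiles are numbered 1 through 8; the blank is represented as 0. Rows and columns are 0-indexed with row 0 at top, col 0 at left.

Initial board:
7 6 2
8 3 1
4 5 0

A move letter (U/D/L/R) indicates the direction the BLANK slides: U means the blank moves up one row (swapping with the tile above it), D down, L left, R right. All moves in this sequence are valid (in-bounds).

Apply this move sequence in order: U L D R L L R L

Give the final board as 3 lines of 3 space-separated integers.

After move 1 (U):
7 6 2
8 3 0
4 5 1

After move 2 (L):
7 6 2
8 0 3
4 5 1

After move 3 (D):
7 6 2
8 5 3
4 0 1

After move 4 (R):
7 6 2
8 5 3
4 1 0

After move 5 (L):
7 6 2
8 5 3
4 0 1

After move 6 (L):
7 6 2
8 5 3
0 4 1

After move 7 (R):
7 6 2
8 5 3
4 0 1

After move 8 (L):
7 6 2
8 5 3
0 4 1

Answer: 7 6 2
8 5 3
0 4 1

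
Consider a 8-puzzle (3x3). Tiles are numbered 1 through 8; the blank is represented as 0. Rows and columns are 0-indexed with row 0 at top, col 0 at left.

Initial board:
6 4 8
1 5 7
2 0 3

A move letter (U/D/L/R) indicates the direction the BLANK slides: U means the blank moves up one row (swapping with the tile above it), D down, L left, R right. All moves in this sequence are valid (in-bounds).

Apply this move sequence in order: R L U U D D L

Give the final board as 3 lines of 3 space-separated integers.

Answer: 6 4 8
1 5 7
0 2 3

Derivation:
After move 1 (R):
6 4 8
1 5 7
2 3 0

After move 2 (L):
6 4 8
1 5 7
2 0 3

After move 3 (U):
6 4 8
1 0 7
2 5 3

After move 4 (U):
6 0 8
1 4 7
2 5 3

After move 5 (D):
6 4 8
1 0 7
2 5 3

After move 6 (D):
6 4 8
1 5 7
2 0 3

After move 7 (L):
6 4 8
1 5 7
0 2 3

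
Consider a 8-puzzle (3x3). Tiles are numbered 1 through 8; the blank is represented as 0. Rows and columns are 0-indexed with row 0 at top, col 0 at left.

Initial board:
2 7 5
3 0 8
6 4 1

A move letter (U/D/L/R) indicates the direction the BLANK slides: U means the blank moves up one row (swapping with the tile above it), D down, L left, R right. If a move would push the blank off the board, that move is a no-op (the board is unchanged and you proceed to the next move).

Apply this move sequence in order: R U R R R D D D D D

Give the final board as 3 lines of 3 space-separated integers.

Answer: 2 7 5
3 8 1
6 4 0

Derivation:
After move 1 (R):
2 7 5
3 8 0
6 4 1

After move 2 (U):
2 7 0
3 8 5
6 4 1

After move 3 (R):
2 7 0
3 8 5
6 4 1

After move 4 (R):
2 7 0
3 8 5
6 4 1

After move 5 (R):
2 7 0
3 8 5
6 4 1

After move 6 (D):
2 7 5
3 8 0
6 4 1

After move 7 (D):
2 7 5
3 8 1
6 4 0

After move 8 (D):
2 7 5
3 8 1
6 4 0

After move 9 (D):
2 7 5
3 8 1
6 4 0

After move 10 (D):
2 7 5
3 8 1
6 4 0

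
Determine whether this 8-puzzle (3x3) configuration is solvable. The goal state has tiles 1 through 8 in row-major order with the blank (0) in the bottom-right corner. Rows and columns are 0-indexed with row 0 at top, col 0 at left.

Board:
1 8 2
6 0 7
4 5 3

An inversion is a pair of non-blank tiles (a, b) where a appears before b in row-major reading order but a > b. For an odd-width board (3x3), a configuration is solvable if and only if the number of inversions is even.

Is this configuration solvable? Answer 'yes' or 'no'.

Answer: yes

Derivation:
Inversions (pairs i<j in row-major order where tile[i] > tile[j] > 0): 14
14 is even, so the puzzle is solvable.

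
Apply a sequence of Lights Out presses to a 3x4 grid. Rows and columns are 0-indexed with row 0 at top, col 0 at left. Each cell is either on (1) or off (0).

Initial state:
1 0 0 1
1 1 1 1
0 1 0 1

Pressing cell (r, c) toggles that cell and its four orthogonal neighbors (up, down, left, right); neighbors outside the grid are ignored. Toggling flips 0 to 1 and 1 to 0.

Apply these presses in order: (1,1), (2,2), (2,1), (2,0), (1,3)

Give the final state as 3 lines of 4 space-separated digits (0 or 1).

After press 1 at (1,1):
1 1 0 1
0 0 0 1
0 0 0 1

After press 2 at (2,2):
1 1 0 1
0 0 1 1
0 1 1 0

After press 3 at (2,1):
1 1 0 1
0 1 1 1
1 0 0 0

After press 4 at (2,0):
1 1 0 1
1 1 1 1
0 1 0 0

After press 5 at (1,3):
1 1 0 0
1 1 0 0
0 1 0 1

Answer: 1 1 0 0
1 1 0 0
0 1 0 1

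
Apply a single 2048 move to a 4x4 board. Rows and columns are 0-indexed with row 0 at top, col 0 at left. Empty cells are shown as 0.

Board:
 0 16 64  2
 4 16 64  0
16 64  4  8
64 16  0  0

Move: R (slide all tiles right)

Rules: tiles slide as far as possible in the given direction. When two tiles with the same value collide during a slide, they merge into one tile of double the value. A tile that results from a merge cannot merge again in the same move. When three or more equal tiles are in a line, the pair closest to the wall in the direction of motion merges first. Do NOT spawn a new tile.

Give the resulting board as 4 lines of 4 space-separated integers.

Slide right:
row 0: [0, 16, 64, 2] -> [0, 16, 64, 2]
row 1: [4, 16, 64, 0] -> [0, 4, 16, 64]
row 2: [16, 64, 4, 8] -> [16, 64, 4, 8]
row 3: [64, 16, 0, 0] -> [0, 0, 64, 16]

Answer:  0 16 64  2
 0  4 16 64
16 64  4  8
 0  0 64 16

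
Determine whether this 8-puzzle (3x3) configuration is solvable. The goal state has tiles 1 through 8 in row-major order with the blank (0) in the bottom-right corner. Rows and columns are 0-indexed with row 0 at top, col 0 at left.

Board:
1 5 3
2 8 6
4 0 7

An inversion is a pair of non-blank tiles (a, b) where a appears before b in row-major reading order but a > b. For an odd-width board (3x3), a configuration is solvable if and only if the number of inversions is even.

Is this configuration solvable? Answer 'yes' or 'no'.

Inversions (pairs i<j in row-major order where tile[i] > tile[j] > 0): 8
8 is even, so the puzzle is solvable.

Answer: yes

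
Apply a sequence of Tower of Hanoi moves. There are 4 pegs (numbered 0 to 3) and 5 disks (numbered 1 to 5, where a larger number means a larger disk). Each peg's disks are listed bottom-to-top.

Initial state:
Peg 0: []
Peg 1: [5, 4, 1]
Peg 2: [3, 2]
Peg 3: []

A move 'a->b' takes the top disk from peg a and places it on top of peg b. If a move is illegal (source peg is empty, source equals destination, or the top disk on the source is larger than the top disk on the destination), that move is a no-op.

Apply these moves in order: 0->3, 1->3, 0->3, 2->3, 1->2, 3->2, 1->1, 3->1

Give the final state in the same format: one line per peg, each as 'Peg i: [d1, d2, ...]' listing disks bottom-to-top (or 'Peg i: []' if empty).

After move 1 (0->3):
Peg 0: []
Peg 1: [5, 4, 1]
Peg 2: [3, 2]
Peg 3: []

After move 2 (1->3):
Peg 0: []
Peg 1: [5, 4]
Peg 2: [3, 2]
Peg 3: [1]

After move 3 (0->3):
Peg 0: []
Peg 1: [5, 4]
Peg 2: [3, 2]
Peg 3: [1]

After move 4 (2->3):
Peg 0: []
Peg 1: [5, 4]
Peg 2: [3, 2]
Peg 3: [1]

After move 5 (1->2):
Peg 0: []
Peg 1: [5, 4]
Peg 2: [3, 2]
Peg 3: [1]

After move 6 (3->2):
Peg 0: []
Peg 1: [5, 4]
Peg 2: [3, 2, 1]
Peg 3: []

After move 7 (1->1):
Peg 0: []
Peg 1: [5, 4]
Peg 2: [3, 2, 1]
Peg 3: []

After move 8 (3->1):
Peg 0: []
Peg 1: [5, 4]
Peg 2: [3, 2, 1]
Peg 3: []

Answer: Peg 0: []
Peg 1: [5, 4]
Peg 2: [3, 2, 1]
Peg 3: []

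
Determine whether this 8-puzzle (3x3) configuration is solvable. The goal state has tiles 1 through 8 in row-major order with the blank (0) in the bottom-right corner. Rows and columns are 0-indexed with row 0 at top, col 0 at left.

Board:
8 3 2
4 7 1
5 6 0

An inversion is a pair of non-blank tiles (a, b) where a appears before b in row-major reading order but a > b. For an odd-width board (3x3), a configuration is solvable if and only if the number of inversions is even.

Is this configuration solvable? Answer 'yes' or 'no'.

Inversions (pairs i<j in row-major order where tile[i] > tile[j] > 0): 14
14 is even, so the puzzle is solvable.

Answer: yes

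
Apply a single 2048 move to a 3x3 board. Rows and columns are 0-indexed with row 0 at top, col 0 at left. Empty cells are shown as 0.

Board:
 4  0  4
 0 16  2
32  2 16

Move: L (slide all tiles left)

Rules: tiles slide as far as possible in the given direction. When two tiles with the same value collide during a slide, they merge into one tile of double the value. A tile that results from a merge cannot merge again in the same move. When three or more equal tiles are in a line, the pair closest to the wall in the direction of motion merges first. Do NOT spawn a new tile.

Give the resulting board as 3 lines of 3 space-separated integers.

Answer:  8  0  0
16  2  0
32  2 16

Derivation:
Slide left:
row 0: [4, 0, 4] -> [8, 0, 0]
row 1: [0, 16, 2] -> [16, 2, 0]
row 2: [32, 2, 16] -> [32, 2, 16]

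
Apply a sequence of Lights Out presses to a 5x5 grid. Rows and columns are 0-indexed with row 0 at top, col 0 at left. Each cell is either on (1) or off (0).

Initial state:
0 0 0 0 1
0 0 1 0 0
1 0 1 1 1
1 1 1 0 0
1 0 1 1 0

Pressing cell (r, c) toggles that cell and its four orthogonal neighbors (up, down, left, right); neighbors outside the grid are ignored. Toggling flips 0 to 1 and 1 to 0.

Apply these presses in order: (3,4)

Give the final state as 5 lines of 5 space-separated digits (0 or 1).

Answer: 0 0 0 0 1
0 0 1 0 0
1 0 1 1 0
1 1 1 1 1
1 0 1 1 1

Derivation:
After press 1 at (3,4):
0 0 0 0 1
0 0 1 0 0
1 0 1 1 0
1 1 1 1 1
1 0 1 1 1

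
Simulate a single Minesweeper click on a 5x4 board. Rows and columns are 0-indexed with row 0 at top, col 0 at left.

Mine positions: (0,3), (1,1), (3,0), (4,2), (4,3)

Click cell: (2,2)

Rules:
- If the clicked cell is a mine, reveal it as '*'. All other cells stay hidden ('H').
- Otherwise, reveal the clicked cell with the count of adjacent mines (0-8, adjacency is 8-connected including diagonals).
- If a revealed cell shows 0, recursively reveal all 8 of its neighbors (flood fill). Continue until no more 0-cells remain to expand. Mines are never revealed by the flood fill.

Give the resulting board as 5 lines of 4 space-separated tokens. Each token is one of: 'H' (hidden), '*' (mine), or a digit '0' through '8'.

H H H H
H H H H
H H 1 H
H H H H
H H H H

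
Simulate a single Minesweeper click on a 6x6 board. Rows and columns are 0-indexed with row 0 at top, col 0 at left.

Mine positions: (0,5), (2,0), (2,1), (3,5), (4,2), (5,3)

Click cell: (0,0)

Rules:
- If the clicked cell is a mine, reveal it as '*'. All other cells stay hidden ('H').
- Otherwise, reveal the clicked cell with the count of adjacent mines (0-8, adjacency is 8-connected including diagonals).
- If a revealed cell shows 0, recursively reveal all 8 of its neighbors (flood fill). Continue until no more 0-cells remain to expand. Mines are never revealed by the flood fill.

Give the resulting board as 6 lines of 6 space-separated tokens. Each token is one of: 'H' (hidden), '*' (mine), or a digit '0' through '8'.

0 0 0 0 1 H
2 2 1 0 1 H
H H 1 0 1 H
H H 2 1 1 H
H H H H H H
H H H H H H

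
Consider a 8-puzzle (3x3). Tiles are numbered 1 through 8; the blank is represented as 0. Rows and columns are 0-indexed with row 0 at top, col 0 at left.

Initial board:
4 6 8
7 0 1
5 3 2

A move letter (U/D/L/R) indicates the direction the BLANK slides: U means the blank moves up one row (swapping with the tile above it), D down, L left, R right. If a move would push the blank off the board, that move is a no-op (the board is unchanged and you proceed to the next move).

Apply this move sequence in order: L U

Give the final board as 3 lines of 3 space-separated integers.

After move 1 (L):
4 6 8
0 7 1
5 3 2

After move 2 (U):
0 6 8
4 7 1
5 3 2

Answer: 0 6 8
4 7 1
5 3 2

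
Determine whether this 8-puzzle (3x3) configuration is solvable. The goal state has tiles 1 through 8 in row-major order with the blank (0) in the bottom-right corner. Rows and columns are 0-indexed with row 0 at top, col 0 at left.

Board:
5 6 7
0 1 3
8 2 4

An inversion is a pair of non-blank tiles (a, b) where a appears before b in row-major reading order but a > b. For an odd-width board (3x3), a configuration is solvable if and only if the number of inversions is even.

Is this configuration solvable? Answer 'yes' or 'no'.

Inversions (pairs i<j in row-major order where tile[i] > tile[j] > 0): 15
15 is odd, so the puzzle is not solvable.

Answer: no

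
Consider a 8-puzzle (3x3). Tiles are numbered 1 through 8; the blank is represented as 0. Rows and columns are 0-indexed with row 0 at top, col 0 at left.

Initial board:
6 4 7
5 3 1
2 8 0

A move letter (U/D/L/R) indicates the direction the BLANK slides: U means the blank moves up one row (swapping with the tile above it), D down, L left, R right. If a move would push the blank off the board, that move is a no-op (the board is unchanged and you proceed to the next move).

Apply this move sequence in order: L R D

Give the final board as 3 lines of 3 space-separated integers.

After move 1 (L):
6 4 7
5 3 1
2 0 8

After move 2 (R):
6 4 7
5 3 1
2 8 0

After move 3 (D):
6 4 7
5 3 1
2 8 0

Answer: 6 4 7
5 3 1
2 8 0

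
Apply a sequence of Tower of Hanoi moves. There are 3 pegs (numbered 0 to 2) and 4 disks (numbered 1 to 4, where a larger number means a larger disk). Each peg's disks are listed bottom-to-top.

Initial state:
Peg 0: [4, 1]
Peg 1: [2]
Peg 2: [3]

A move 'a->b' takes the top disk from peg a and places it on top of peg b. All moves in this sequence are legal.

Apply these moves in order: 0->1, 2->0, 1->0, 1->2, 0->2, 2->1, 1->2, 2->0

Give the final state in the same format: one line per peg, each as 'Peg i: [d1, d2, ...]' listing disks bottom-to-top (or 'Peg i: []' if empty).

Answer: Peg 0: [4, 3, 1]
Peg 1: []
Peg 2: [2]

Derivation:
After move 1 (0->1):
Peg 0: [4]
Peg 1: [2, 1]
Peg 2: [3]

After move 2 (2->0):
Peg 0: [4, 3]
Peg 1: [2, 1]
Peg 2: []

After move 3 (1->0):
Peg 0: [4, 3, 1]
Peg 1: [2]
Peg 2: []

After move 4 (1->2):
Peg 0: [4, 3, 1]
Peg 1: []
Peg 2: [2]

After move 5 (0->2):
Peg 0: [4, 3]
Peg 1: []
Peg 2: [2, 1]

After move 6 (2->1):
Peg 0: [4, 3]
Peg 1: [1]
Peg 2: [2]

After move 7 (1->2):
Peg 0: [4, 3]
Peg 1: []
Peg 2: [2, 1]

After move 8 (2->0):
Peg 0: [4, 3, 1]
Peg 1: []
Peg 2: [2]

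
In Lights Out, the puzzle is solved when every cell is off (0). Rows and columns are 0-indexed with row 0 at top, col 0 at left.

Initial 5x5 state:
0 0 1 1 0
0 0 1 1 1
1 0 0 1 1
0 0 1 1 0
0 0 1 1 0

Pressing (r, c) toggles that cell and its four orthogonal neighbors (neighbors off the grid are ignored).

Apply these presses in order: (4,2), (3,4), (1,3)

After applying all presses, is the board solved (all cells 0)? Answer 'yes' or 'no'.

Answer: no

Derivation:
After press 1 at (4,2):
0 0 1 1 0
0 0 1 1 1
1 0 0 1 1
0 0 0 1 0
0 1 0 0 0

After press 2 at (3,4):
0 0 1 1 0
0 0 1 1 1
1 0 0 1 0
0 0 0 0 1
0 1 0 0 1

After press 3 at (1,3):
0 0 1 0 0
0 0 0 0 0
1 0 0 0 0
0 0 0 0 1
0 1 0 0 1

Lights still on: 5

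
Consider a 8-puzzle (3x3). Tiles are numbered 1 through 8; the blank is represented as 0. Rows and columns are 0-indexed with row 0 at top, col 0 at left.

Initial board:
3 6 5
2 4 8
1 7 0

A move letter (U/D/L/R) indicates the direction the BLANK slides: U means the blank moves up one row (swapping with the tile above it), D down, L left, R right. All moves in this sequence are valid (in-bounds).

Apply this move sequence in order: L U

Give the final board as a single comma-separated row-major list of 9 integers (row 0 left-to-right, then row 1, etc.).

After move 1 (L):
3 6 5
2 4 8
1 0 7

After move 2 (U):
3 6 5
2 0 8
1 4 7

Answer: 3, 6, 5, 2, 0, 8, 1, 4, 7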